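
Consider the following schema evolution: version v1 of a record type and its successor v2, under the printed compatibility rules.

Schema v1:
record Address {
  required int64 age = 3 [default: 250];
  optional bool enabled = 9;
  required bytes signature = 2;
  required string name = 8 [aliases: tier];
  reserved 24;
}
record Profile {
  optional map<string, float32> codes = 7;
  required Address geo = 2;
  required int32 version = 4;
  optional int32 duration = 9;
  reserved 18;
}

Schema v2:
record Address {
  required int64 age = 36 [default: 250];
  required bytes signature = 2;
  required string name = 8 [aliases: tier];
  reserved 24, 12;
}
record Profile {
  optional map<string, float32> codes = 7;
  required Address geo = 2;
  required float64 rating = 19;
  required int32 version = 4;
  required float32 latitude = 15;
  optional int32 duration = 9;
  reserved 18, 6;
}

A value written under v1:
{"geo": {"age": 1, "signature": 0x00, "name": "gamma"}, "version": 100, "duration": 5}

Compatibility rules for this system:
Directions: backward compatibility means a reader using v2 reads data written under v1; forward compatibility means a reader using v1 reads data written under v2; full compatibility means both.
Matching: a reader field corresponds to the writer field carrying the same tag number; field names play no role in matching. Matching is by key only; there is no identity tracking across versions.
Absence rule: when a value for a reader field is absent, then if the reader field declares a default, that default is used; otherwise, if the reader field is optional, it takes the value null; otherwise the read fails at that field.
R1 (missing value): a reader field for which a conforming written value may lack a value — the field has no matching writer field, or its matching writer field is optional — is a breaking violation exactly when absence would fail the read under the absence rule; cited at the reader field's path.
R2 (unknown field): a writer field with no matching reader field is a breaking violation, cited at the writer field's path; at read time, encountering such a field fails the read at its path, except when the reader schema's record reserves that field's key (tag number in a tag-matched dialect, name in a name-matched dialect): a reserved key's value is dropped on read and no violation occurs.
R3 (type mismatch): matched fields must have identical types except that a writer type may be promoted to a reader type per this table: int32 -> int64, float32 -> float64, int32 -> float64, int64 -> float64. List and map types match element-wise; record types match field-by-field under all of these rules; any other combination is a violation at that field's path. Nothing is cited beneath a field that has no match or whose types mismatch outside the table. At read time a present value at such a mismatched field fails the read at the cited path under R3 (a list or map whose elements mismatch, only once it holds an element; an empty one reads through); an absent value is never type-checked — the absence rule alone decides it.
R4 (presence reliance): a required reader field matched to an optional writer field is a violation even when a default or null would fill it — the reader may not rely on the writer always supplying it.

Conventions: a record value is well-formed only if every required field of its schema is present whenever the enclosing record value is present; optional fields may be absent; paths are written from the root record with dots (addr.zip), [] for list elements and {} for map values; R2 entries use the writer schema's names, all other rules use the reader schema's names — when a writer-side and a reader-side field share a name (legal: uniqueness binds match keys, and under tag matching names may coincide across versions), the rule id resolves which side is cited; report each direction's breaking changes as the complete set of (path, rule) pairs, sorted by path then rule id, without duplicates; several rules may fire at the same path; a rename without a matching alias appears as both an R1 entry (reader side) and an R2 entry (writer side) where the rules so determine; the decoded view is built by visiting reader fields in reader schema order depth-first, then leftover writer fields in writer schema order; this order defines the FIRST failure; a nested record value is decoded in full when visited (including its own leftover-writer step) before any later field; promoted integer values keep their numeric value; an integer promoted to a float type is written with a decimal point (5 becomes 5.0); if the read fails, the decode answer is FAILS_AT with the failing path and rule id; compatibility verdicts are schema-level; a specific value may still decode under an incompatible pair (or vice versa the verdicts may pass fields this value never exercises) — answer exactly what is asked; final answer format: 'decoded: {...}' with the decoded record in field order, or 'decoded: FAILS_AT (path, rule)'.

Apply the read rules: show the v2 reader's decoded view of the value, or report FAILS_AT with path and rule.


the writer's type comes first in each Profile pair
migrating the Profile value to v2:
  codes := null (absent, optional -> null)
  geo.age := 250 (absent -> default)
  geo.signature := 0x00
  geo.name := "gamma"
  read fails at geo.age under R2 (unknown field)
  => FAILS_AT (geo.age, R2)
the other Profile changes do not affect what is asked:
  added field latitude to record Profile: required float32, tag 15 (in v2 it sits immediately before duration) -> a verdict-level change on Profile — the shown value reads the same
  removed field enabled from record Address -> a verdict-level change on Profile — the shown value reads the same
  added field rating to record Profile: required float64, tag 19 (in v2 it sits immediately before version) -> a verdict-level change on Profile — the shown value reads the same

decoded: FAILS_AT (geo.age, R2)


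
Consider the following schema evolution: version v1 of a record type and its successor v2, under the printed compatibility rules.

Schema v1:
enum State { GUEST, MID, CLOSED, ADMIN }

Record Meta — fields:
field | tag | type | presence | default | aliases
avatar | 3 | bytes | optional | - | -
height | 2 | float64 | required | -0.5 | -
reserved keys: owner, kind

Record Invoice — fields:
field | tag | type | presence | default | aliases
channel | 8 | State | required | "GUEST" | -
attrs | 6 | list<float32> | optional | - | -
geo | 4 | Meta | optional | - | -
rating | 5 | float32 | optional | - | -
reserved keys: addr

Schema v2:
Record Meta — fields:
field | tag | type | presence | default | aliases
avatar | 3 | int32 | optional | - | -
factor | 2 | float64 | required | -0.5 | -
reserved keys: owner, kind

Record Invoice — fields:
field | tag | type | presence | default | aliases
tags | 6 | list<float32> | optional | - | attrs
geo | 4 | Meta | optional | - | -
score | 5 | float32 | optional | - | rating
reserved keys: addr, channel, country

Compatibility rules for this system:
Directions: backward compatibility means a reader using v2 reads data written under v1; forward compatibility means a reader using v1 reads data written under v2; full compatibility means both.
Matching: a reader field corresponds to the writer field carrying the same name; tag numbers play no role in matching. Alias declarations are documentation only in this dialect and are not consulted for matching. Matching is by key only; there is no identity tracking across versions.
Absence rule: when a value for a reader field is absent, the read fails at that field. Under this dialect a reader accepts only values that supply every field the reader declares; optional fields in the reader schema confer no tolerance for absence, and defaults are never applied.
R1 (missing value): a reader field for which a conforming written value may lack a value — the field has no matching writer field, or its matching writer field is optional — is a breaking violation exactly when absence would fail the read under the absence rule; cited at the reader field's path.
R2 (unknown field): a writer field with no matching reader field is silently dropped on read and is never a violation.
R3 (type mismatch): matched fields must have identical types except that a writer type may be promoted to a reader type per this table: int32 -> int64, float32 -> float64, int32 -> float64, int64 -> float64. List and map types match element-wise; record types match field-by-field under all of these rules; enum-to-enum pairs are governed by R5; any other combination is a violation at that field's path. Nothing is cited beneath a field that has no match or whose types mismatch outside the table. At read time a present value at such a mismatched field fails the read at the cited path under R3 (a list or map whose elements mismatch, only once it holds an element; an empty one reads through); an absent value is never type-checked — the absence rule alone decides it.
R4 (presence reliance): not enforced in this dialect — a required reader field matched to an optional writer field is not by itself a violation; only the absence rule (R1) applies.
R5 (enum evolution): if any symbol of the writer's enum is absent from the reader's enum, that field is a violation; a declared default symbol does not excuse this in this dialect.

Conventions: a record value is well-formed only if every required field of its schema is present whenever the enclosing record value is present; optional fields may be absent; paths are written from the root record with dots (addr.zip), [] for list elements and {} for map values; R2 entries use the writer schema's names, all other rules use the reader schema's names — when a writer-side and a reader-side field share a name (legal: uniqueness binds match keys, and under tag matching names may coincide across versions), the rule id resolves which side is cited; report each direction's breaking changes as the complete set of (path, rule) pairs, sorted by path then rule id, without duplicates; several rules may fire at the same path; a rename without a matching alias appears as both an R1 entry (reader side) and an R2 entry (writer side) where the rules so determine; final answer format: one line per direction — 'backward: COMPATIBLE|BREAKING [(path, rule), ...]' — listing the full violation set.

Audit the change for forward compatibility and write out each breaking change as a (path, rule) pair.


arrows below run writer -> reader for Invoice
forward analysis of Invoice with v1 as reader and v2 as writer:
  channel: no writer-side match
  attrs: no writer-side match
  Meta -> Meta, writer optional: geo aligns to geo
  rating: no writer-side match
  leftover writer field: tags
  leftover writer field: score
  int32 -> bytes, writer optional: geo.avatar aligns to geo.avatar
  geo.height: no writer-side match
  leftover writer field: geo.factor
  R1 fires at attrs
  R1 fires at channel
  R1 fires at geo
  R1 fires at geo.avatar
  R3 fires at geo.avatar
  R1 fires at geo.height
  R1 fires at rating
  => forward verdict for Invoice: BREAKING, 7 violation(s)
ruling out the remaining Invoice differences:
  renamed field rating to score in record Invoice (alias rating declared on the renamed field) -> matters only for Invoice's backward compatibility — outside the asked direction
  renamed field attrs to tags in record Invoice (alias attrs declared on the renamed field) -> matters only for Invoice's backward compatibility — outside the asked direction

forward: BREAKING [(attrs, R1), (channel, R1), (geo, R1), (geo.avatar, R1), (geo.avatar, R3), (geo.height, R1), (rating, R1)]


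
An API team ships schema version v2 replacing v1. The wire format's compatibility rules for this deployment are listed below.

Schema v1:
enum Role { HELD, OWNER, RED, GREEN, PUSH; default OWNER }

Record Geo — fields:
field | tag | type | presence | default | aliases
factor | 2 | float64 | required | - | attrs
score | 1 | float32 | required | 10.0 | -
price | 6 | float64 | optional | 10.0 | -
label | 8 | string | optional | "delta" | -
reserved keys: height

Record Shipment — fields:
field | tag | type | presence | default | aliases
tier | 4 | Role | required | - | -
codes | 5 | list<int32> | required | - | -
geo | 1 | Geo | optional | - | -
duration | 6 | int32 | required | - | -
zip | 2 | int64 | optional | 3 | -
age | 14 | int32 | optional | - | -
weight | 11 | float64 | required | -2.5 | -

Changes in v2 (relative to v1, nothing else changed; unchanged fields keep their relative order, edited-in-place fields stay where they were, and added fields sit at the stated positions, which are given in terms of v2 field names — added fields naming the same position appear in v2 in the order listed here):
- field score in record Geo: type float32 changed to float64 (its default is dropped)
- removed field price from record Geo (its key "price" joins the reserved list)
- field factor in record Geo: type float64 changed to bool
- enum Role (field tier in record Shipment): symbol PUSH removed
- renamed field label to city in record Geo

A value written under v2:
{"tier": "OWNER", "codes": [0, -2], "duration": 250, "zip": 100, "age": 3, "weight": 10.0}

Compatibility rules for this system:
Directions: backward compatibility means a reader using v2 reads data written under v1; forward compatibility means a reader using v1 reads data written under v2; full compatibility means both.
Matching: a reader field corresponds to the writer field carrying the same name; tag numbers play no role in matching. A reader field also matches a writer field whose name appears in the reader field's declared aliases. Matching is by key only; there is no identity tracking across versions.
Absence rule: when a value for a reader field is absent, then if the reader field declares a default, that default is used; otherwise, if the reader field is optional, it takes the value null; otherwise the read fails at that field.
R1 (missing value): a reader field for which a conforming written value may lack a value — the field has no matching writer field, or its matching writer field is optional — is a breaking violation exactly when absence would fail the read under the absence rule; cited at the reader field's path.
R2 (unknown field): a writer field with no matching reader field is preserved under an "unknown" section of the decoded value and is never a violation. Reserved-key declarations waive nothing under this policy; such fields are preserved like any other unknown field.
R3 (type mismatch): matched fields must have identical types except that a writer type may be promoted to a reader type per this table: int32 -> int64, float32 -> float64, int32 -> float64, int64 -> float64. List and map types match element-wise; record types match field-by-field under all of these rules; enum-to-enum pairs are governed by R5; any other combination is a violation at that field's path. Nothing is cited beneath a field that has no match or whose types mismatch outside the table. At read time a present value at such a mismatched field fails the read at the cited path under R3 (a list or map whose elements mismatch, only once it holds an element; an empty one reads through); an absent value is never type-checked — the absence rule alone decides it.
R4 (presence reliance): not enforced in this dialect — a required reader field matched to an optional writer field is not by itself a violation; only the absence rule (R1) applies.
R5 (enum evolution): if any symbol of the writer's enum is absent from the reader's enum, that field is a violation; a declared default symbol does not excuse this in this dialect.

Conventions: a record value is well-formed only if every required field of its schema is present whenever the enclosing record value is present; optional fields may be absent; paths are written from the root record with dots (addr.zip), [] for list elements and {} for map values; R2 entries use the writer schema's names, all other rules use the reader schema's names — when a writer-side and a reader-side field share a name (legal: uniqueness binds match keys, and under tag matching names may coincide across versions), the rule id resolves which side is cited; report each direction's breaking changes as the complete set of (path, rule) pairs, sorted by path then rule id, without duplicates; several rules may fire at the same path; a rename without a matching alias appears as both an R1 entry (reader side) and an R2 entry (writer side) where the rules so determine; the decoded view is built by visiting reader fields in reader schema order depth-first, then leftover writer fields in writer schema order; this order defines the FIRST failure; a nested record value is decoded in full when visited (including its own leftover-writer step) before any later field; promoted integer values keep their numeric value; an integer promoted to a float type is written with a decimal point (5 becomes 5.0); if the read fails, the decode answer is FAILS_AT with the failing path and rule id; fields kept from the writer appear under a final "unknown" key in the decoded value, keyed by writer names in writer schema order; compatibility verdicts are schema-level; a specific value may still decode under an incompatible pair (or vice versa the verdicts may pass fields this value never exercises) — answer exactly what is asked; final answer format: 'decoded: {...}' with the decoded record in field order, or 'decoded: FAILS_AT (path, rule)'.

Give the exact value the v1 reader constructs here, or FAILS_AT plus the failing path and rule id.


decoded: {"tier": "OWNER", "codes": [0, -2], "geo": null, "duration": 250, "zip": 100, "age": 3, "weight": 10.0}

each type pair in Shipment: writer, then reader
migrating the Shipment value to v1:
  tier := "OWNER"
  codes := [0, -2]
  geo := null (not supplied -> null)
  duration := 250
  zip := 100
  age := 3
  weight := 10.0
  => decoded: {"tier": "OWNER", "codes": [0, -2], "geo": null, "duration": 250, "zip": 100, "age": 3, "weight": 10.0}
remaining Shipment differences; none change what is asked:
  field score in record Geo: type float32 changed to float64 (its default is dropped) -> shifts the Shipment verdicts, not this decode
  removed field price from record Geo (its key "price" joins the reserved list) -> triggers nothing under the printed rules; the Shipment answer is the same either way
  field factor in record Geo: type float64 changed to bool -> shifts the Shipment verdicts, not this decode
  enum Role (field tier in record Shipment): symbol PUSH removed -> shifts the Shipment verdicts, not this decode
  renamed field label to city in record Geo -> triggers nothing under the printed rules; the Shipment answer is the same either way


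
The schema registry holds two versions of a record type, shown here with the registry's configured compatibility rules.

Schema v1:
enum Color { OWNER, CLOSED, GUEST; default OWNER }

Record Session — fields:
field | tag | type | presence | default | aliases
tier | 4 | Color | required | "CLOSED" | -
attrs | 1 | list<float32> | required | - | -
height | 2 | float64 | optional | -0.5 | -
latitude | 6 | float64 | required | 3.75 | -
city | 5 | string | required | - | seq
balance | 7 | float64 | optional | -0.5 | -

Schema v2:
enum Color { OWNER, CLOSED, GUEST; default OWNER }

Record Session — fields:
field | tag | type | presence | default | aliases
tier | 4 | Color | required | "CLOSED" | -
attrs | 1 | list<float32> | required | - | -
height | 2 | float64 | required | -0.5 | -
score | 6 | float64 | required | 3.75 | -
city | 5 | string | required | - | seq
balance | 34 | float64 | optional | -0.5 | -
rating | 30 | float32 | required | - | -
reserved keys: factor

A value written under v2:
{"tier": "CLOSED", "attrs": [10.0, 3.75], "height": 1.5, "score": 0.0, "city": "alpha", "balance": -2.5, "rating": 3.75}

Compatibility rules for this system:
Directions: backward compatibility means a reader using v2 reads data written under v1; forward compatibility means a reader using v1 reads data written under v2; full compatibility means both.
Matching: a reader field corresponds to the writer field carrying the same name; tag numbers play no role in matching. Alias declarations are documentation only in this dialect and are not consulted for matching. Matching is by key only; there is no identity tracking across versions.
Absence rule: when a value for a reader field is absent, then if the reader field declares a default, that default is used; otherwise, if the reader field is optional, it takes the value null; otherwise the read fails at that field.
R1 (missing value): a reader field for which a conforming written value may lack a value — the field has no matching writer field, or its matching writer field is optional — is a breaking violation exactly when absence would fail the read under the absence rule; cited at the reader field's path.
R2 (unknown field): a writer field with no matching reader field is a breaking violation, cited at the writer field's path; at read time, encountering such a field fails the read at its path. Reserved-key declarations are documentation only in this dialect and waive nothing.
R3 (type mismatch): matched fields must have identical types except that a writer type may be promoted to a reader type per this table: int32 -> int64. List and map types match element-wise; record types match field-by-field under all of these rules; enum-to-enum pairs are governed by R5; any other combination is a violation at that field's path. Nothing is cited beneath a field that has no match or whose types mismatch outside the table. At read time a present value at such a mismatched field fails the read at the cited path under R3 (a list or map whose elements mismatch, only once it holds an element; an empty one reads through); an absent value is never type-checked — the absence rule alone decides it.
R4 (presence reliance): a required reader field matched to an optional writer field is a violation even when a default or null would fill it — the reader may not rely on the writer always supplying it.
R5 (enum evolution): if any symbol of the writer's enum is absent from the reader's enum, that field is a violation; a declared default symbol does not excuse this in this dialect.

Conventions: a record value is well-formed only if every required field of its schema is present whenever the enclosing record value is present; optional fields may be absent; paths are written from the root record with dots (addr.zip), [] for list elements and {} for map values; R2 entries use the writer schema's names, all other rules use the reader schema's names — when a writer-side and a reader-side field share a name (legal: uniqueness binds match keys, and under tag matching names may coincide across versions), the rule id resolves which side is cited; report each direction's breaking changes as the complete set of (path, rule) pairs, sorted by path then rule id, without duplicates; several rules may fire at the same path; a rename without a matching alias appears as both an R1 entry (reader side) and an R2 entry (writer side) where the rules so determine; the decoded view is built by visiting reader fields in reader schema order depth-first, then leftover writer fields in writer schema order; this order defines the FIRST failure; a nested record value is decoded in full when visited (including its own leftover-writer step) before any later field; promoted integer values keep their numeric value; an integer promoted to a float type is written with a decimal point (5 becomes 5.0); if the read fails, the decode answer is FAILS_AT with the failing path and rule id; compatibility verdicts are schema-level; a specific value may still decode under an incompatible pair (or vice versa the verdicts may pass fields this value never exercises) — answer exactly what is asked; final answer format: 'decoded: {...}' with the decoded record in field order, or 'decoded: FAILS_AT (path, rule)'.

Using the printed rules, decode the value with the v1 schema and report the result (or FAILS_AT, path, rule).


arrows below run writer -> reader for Session
decoding the Session value with the v1 reader:
  tier := "CLOSED"
  attrs := [10.0, 3.75]
  height := 1.5
  latitude := 3.75 (missing; default applied)
  city := "alpha"
  balance := -2.5
  read fails at score under R2 (unknown field)
  => FAILS_AT (score, R2)
remaining Session differences; none change what is asked:
  field height in record Session: optional changed to required -> schema-level compatibility only; this Session value's decode is unchanged
  field balance in record Session: tag 7 changed to 34 -> triggers nothing under the printed rules; the Session answer is the same either way
  added field rating to record Session: required float32, tag 30 (in v2 it sits last) -> schema-level compatibility only; this Session value's decode is unchanged

decoded: FAILS_AT (score, R2)


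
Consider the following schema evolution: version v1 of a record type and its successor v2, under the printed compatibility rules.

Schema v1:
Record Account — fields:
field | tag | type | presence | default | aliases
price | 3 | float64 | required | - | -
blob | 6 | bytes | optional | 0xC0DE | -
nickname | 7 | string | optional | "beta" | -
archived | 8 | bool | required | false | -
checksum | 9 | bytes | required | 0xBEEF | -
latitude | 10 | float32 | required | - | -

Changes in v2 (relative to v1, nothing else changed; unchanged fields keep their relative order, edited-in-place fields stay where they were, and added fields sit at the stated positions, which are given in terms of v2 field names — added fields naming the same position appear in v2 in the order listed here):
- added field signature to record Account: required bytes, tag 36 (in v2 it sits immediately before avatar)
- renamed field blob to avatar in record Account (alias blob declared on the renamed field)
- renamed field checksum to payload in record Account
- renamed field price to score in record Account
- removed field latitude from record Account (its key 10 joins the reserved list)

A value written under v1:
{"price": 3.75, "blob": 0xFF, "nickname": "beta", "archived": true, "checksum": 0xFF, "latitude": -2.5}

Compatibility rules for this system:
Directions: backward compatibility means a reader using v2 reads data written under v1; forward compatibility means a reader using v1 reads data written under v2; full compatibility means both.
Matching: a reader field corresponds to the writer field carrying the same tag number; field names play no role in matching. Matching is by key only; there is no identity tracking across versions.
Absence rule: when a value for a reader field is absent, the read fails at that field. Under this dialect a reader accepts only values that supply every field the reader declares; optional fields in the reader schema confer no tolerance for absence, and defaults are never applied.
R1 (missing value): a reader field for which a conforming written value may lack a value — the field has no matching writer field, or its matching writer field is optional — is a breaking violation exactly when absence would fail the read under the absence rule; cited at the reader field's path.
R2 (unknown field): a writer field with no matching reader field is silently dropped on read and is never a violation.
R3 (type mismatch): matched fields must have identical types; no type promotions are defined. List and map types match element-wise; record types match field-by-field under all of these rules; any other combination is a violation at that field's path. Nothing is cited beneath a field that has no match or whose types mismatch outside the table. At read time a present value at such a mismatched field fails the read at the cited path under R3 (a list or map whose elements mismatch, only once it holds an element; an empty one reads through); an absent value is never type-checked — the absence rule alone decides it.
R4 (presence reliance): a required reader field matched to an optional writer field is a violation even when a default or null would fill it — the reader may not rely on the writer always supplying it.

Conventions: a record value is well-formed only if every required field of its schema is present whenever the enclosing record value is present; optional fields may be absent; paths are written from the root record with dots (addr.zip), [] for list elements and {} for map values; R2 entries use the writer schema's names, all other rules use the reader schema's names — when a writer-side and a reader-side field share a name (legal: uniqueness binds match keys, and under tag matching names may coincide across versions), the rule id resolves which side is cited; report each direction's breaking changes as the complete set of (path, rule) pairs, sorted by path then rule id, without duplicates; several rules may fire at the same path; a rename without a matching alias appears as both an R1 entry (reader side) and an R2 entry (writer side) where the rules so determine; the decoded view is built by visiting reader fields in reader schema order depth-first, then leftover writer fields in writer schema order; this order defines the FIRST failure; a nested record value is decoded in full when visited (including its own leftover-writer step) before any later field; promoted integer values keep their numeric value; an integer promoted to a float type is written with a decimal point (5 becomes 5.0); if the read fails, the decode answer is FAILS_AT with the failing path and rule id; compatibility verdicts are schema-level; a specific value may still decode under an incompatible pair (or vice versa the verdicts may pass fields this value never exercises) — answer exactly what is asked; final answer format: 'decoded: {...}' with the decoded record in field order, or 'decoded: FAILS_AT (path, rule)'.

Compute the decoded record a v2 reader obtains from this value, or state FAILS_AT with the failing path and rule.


decoded: FAILS_AT (signature, R1)

in Account below, arrows point writer -> reader
decode (reader v2):
  score := 3.75 (from writer price)
  read fails at signature under R1 (no fill)
  => FAILS_AT (signature, R1)
checking off the Account differences that do not matter here:
  renamed field blob to avatar in record Account (alias blob declared on the renamed field) -> a verdict-level change on Account — the shown value reads the same
  renamed field checksum to payload in record Account -> inert under this dialect — no rule fires on Account and the result does not move
  renamed field price to score in record Account -> inert under this dialect — no rule fires on Account and the result does not move
  removed field latitude from record Account (its key 10 joins the reserved list) -> a verdict-level change on Account — the shown value reads the same


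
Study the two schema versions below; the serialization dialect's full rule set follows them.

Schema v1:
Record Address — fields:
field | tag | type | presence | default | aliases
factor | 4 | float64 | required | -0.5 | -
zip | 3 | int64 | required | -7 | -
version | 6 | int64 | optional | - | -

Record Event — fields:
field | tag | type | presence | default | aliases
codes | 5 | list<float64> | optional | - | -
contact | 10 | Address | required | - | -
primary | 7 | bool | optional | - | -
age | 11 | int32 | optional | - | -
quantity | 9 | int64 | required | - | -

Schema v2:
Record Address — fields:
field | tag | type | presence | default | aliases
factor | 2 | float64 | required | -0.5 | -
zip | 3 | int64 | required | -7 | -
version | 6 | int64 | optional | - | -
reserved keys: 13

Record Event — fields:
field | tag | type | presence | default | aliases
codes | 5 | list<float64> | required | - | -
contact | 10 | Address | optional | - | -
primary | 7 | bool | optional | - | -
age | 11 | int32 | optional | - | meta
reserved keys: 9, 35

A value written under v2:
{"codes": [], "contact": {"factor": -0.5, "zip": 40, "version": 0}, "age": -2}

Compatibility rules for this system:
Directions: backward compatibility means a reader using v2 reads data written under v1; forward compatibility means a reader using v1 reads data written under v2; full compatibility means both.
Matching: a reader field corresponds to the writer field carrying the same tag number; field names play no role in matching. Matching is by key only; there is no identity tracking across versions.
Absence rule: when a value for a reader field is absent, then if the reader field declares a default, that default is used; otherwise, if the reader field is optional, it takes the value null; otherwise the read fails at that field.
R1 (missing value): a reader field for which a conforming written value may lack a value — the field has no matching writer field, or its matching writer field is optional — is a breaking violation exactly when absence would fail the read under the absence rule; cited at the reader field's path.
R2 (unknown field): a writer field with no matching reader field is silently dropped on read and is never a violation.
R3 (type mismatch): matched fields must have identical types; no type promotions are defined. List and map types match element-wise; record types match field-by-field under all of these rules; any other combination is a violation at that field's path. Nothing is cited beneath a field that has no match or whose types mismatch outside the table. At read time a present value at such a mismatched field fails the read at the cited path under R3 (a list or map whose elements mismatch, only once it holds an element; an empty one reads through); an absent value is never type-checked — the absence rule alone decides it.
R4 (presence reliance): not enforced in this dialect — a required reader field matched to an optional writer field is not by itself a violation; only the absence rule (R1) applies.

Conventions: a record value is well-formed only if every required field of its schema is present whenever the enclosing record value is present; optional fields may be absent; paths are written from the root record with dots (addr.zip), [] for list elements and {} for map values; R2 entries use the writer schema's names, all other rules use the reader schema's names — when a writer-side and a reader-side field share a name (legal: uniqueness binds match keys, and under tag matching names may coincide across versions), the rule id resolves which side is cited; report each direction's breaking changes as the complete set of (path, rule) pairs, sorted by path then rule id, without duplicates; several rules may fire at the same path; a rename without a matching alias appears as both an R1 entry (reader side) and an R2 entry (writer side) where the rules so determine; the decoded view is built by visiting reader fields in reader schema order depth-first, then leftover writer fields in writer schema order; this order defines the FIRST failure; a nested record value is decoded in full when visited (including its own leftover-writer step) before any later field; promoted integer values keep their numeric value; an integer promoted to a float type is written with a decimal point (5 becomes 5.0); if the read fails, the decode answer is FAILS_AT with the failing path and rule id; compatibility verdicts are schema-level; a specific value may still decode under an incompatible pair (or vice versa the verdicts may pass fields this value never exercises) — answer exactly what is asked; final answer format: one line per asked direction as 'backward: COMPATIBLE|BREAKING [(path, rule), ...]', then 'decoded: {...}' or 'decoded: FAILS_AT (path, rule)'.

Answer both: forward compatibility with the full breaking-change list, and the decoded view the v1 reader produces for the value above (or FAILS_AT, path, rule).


forward: BREAKING [(contact, R1), (quantity, R1)]; decoded: FAILS_AT (quantity, R1)

the writer's type comes first in each Event pair
forward for Event (reader v1, writer v2):
  codes: list<float64> -> list<float64>, writer required; from codes
  contact: Address -> Address, writer optional; from contact
  primary: bool -> bool, writer optional; from primary
  age: int32 -> int32, writer optional; from age
  quantity has no writer counterpart
  contact.factor has no writer counterpart
  contact.zip: int64 -> int64, writer required; from contact.zip
  contact.version: int64 -> int64, writer optional; from contact.version
  contact.factor (writer side), unknown to reader
  breaking: (contact, R1)
  breaking: (quantity, R1)
  forward on Event therefore BREAKING (2)
migrating the Event value to v1:
  codes := []
  contact.factor := -0.5 (absent -> default)
  contact.zip := 40
  contact.version := 0
  writer contact.factor: unknown -> dropped
  primary := null (absent, optional -> null)
  age := -2
  read fails at quantity under R1 (no fill)
  => FAILS_AT (quantity, R1)
the rest of the Event diff is inert for this question:
  field factor in record Address: tag 4 changed to 2 -> no rule fires on it in Event's dialect; the asked verdict holds
  field codes in record Event: optional changed to required -> its effect on Event is confined to the backward direction, not asked


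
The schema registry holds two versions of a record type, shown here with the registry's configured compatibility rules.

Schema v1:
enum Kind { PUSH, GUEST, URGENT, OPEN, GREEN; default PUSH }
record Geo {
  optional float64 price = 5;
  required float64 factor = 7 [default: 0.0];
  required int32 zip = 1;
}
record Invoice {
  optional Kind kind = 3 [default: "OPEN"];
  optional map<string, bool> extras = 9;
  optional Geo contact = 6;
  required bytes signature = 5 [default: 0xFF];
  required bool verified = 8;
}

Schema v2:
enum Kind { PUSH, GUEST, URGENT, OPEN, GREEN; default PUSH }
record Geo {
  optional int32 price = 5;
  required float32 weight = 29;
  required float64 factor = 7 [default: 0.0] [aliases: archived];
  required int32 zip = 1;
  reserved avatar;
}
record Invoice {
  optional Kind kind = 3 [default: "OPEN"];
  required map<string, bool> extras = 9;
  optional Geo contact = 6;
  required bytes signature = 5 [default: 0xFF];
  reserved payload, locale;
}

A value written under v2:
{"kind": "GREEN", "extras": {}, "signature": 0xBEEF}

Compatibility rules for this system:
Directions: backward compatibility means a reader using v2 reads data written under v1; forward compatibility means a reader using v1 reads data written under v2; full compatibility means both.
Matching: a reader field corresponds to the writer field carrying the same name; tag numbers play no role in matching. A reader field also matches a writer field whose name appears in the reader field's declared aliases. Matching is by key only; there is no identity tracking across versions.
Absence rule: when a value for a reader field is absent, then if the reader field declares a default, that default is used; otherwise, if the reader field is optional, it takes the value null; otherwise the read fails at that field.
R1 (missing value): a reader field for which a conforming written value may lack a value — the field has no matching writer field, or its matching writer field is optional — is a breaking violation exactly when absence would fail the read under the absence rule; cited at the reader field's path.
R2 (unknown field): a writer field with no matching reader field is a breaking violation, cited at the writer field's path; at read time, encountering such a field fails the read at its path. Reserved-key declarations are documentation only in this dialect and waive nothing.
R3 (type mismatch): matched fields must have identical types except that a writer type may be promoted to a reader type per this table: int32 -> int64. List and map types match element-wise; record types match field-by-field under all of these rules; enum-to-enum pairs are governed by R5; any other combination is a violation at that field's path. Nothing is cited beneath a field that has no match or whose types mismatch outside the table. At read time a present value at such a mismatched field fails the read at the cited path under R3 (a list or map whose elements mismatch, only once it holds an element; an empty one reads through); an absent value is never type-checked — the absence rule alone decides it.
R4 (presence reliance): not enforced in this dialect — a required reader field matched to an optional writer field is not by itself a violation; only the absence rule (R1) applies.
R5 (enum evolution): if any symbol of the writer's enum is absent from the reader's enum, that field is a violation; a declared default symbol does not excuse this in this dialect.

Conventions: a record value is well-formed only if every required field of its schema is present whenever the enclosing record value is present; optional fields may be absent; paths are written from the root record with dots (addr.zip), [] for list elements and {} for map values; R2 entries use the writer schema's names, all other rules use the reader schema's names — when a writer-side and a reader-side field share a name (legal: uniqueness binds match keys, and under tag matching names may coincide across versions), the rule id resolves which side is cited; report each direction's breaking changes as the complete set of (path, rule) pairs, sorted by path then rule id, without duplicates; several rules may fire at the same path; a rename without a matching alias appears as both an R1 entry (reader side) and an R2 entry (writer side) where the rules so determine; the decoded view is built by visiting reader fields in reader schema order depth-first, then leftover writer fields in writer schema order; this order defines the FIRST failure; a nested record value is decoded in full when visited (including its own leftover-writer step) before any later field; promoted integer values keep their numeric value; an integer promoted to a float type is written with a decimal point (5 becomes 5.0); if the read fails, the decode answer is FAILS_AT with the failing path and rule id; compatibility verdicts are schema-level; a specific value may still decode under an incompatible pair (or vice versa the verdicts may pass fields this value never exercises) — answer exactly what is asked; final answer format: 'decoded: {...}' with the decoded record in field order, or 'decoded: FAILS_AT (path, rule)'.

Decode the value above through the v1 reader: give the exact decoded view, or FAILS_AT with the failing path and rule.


decoded: FAILS_AT (verified, R1)

arrows below run writer -> reader for Invoice
migrating the Invoice value to v1:
  kind := "GREEN"
  extras := {}
  contact := null (missing; optional => null)
  signature := 0xBEEF
  read fails at verified under R1 (no fill)
  => FAILS_AT (verified, R1)
checking off the Invoice differences that do not matter here:
  added field weight to record Geo: required float32, tag 29 (in v2 it sits immediately before factor) -> affects the rule determinations only; this particular Invoice value decodes identically
  field price in record Geo: type float64 changed to int32 -> affects the rule determinations only; this particular Invoice value decodes identically
  field extras in record Invoice: optional changed to required -> affects the rule determinations only; this particular Invoice value decodes identically
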